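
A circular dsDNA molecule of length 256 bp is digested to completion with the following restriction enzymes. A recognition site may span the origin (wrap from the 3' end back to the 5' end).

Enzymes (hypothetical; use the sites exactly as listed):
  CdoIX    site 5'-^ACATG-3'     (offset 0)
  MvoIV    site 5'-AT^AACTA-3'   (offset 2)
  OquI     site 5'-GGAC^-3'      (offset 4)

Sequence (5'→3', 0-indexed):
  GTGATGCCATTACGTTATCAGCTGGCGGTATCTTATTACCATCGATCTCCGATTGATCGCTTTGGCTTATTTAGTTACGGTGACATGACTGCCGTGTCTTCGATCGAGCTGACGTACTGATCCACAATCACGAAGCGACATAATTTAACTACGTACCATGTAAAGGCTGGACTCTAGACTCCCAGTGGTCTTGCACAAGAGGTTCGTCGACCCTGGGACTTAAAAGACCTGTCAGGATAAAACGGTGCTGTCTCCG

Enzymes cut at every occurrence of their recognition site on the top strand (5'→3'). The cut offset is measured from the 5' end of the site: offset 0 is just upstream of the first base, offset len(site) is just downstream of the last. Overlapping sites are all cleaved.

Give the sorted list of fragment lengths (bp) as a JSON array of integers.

Scan for sites:
  CdoIX ACATG/0: at [82] ⇒ [82]
  MvoIV (ATAACTA, off=2): no sites
  OquI GGAC/4: at [168, 215] ⇒ [172, 219]

Pooled cuts: [82, 172, 219]

Fragment lengths:
  82→172: 90 bp
  172→219: 47 bp
  219→82 (wrap): 256-219+82 = 119 bp

[47,90,119]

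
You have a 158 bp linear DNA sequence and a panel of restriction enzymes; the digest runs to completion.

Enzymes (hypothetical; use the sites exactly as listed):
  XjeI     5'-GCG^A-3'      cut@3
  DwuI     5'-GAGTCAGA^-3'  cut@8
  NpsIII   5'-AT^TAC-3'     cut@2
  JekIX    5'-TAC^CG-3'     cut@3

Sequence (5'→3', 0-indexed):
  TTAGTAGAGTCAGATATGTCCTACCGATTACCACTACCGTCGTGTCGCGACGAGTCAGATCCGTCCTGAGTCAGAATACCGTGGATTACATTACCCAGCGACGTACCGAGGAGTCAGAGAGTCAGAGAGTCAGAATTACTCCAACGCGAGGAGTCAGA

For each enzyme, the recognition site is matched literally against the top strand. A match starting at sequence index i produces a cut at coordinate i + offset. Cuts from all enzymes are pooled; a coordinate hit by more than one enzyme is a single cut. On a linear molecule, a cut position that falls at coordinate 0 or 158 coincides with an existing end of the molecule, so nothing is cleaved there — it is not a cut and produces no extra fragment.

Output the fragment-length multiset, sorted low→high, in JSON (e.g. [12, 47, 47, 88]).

Per-enzyme occurrences:
  XjeI (GCGA, off=3): starts [46, 97, 145] → cuts [49, 100, 148]
  DwuI (GAGTCAGA, off=8): starts [6, 51, 67, 110, 118, 126, 150] → cuts [14, 59, 75, 118, 126, 134] (position 158 is a terminus of the linear molecule — no cut)
  NpsIII (ATTAC, off=2): starts [26, 84, 89, 134] → cuts [28, 86, 91, 136]
  JekIX (TACCG, off=3): starts [21, 34, 76, 103] → cuts [24, 37, 79, 106]

All cut coordinates (distinct, sorted): [14, 24, 28, 37, 49, 59, 75, 79, 86, 91, 100, 106, 118, 126, 134, 136, 148]

Fragments:
  [0,14): 14 bp
  [14,24): 10 bp
  [24,28): 4 bp
  [28,37): 9 bp
  [37,49): 12 bp
  [49,59): 10 bp
  [59,75): 16 bp
  [75,79): 4 bp
  [79,86): 7 bp
  [86,91): 5 bp
  [91,100): 9 bp
  [100,106): 6 bp
  [106,118): 12 bp
  [118,126): 8 bp
  [126,134): 8 bp
  [134,136): 2 bp
  [136,148): 12 bp
  [148,158): 10 bp

[2,4,4,5,6,7,8,8,9,9,10,10,10,12,12,12,14,16]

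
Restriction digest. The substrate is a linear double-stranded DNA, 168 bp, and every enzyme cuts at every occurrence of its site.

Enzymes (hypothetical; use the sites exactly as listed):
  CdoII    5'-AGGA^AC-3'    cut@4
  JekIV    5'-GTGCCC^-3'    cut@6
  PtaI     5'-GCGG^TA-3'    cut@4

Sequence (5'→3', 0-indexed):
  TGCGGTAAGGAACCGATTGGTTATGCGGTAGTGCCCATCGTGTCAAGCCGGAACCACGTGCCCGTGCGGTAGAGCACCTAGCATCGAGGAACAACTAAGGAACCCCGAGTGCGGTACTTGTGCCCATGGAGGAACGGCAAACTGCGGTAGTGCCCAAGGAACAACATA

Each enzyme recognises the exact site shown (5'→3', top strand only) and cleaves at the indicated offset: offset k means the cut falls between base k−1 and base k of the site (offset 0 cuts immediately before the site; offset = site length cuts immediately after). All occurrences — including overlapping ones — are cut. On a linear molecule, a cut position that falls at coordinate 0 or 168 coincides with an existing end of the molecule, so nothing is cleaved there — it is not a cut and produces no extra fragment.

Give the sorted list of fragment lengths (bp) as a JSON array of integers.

[5,5,6,6,8,8,8,8,11,11,13,14,17,21,27]

Per-enzyme occurrences:
  CdoII (AGGAAC, off=4): starts [7, 86, 97, 129, 156] → cuts [11, 90, 101, 133, 160]
  JekIV (GTGCCC, off=6): starts [30, 57, 119, 149] → cuts [36, 63, 125, 155]
  PtaI (GCGGTA, off=4): starts [1, 24, 65, 110, 143] → cuts [5, 28, 69, 114, 147]

Pooled cuts: [5, 11, 28, 36, 63, 69, 90, 101, 114, 125, 133, 147, 155, 160]

Fragments:
  [0,5): 5 bp
  [5,11): 6 bp
  [11,28): 17 bp
  [28,36): 8 bp
  [36,63): 27 bp
  [63,69): 6 bp
  [69,90): 21 bp
  [90,101): 11 bp
  [101,114): 13 bp
  [114,125): 11 bp
  [125,133): 8 bp
  [133,147): 14 bp
  [147,155): 8 bp
  [155,160): 5 bp
  [160,168): 8 bp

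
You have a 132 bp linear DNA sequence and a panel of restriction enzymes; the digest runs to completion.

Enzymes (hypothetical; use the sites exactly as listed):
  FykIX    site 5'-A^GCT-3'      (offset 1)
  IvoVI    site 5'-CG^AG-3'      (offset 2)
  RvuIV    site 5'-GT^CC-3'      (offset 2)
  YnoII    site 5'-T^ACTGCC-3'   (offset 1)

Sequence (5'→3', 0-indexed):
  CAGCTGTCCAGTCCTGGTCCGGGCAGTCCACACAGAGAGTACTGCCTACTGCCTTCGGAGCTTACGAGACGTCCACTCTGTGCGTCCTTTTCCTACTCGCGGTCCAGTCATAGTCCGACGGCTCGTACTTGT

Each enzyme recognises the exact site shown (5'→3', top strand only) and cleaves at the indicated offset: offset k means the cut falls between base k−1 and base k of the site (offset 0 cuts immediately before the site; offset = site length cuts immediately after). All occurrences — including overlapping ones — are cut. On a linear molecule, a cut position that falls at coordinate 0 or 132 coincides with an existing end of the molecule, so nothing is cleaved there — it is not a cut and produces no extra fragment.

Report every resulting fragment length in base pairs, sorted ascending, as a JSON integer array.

Site scan:
  FykIX AGCT/1: at [1, 58] ⇒ [2, 59]
  IvoVI CGAG/2: at [64] ⇒ [66]
  RvuIV GTCC/2: at [5, 10, 16, 25, 70, 83, 101, 112] ⇒ [7, 12, 18, 27, 72, 85, 103, 114]
  YnoII TACTGCC/1: at [39, 46] ⇒ [40, 47]

Pooled cuts: [2, 7, 12, 18, 27, 40, 47, 59, 66, 72, 85, 103, 114]

Fragments:
  [0,2): 2 bp
  [2,7): 5 bp
  [7,12): 5 bp
  [12,18): 6 bp
  [18,27): 9 bp
  [27,40): 13 bp
  [40,47): 7 bp
  [47,59): 12 bp
  [59,66): 7 bp
  [66,72): 6 bp
  [72,85): 13 bp
  [85,103): 18 bp
  [103,114): 11 bp
  [114,132): 18 bp

[2,5,5,6,6,7,7,9,11,12,13,13,18,18]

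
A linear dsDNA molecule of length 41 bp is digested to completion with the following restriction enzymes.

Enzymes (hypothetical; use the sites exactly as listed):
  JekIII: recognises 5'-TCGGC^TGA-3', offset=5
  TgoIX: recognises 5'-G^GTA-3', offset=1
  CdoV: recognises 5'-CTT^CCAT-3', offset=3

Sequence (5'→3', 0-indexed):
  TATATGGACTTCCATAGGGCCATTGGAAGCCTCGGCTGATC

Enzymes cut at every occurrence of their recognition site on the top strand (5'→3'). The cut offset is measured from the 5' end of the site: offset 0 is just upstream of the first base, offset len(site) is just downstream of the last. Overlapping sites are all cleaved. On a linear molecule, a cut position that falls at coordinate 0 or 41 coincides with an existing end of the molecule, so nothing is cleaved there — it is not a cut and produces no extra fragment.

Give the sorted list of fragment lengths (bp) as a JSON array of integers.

[5,11,25]

Per-enzyme occurrences:
  JekIII (TCGGCTGA, off=5): starts [31] → cuts [36]
  TgoIX (GGTA, off=1): no sites
  CdoV (CTTCCAT, off=3): starts [8] → cuts [11]

All cut coordinates (distinct, sorted): [11, 36]

Fragment lengths:
  [0,11): 11 bp
  [11,36): 25 bp
  [36,41): 5 bp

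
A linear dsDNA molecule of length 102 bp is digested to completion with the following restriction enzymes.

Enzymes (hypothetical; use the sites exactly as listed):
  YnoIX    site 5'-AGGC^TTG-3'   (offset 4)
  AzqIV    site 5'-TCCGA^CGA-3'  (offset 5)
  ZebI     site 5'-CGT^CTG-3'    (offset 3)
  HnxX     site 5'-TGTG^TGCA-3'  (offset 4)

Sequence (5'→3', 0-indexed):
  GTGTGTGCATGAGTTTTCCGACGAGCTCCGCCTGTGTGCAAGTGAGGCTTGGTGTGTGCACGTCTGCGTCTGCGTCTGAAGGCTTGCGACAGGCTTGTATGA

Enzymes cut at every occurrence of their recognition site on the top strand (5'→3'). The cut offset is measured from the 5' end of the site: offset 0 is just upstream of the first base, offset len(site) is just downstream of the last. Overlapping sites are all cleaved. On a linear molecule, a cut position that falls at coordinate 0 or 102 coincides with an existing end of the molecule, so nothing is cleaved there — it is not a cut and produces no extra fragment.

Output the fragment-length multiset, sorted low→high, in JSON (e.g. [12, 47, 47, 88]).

[5,6,6,7,8,8,8,11,12,15,16]

Site scan:
  YnoIX (AGGCTTG, off=4): starts [44, 79, 90] → cuts [48, 83, 94]
  AzqIV (TCCGACGA, off=5): starts [16] → cuts [21]
  ZebI (CGTCTG, off=3): starts [60, 66, 72] → cuts [63, 69, 75]
  HnxX (TGTGTGCA, off=4): starts [1, 32, 52] → cuts [5, 36, 56]

All cut coordinates (distinct, sorted): [5, 21, 36, 48, 56, 63, 69, 75, 83, 94]

Fragment lengths:
  [0,5): 5 bp
  [5,21): 16 bp
  [21,36): 15 bp
  [36,48): 12 bp
  [48,56): 8 bp
  [56,63): 7 bp
  [63,69): 6 bp
  [69,75): 6 bp
  [75,83): 8 bp
  [83,94): 11 bp
  [94,102): 8 bp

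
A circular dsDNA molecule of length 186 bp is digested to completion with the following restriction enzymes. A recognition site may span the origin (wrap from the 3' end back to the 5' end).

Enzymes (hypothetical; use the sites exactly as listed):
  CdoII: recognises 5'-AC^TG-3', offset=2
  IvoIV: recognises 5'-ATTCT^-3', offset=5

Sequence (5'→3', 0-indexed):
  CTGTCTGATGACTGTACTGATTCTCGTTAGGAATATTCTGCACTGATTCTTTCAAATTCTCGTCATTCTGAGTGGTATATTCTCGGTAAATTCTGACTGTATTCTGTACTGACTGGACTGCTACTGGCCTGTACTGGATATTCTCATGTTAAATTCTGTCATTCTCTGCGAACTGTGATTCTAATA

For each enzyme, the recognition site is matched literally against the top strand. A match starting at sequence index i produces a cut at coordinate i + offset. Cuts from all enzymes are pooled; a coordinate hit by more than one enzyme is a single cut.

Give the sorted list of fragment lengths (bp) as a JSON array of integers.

Per-enzyme occurrences:
  CdoII ACTG/2: at [10, 15, 41, 95, 107, 111, 116, 122, 132, 171, 185] ⇒ [1, 12, 17, 43, 97, 109, 113, 118, 124, 134, 173]
  IvoIV ATTCT/5: at [19, 34, 45, 55, 64, 78, 89, 100, 139, 152, 160, 177] ⇒ [24, 39, 50, 60, 69, 83, 94, 105, 144, 157, 165, 182]

Pooled cuts: [1, 12, 17, 24, 39, 43, 50, 60, 69, 83, 94, 97, 105, 109, 113, 118, 124, 134, 144, 157, 165, 173, 182]

Fragment lengths:
  1→12: 11 bp
  12→17: 5 bp
  17→24: 7 bp
  24→39: 15 bp
  39→43: 4 bp
  43→50: 7 bp
  50→60: 10 bp
  60→69: 9 bp
  69→83: 14 bp
  83→94: 11 bp
  94→97: 3 bp
  97→105: 8 bp
  105→109: 4 bp
  109→113: 4 bp
  113→118: 5 bp
  118→124: 6 bp
  124→134: 10 bp
  134→144: 10 bp
  144→157: 13 bp
  157→165: 8 bp
  165→173: 8 bp
  173→182: 9 bp
  182→1 (wrap): 186-182+1 = 5 bp

[3,4,4,4,5,5,5,6,7,7,8,8,8,9,9,10,10,10,11,11,13,14,15]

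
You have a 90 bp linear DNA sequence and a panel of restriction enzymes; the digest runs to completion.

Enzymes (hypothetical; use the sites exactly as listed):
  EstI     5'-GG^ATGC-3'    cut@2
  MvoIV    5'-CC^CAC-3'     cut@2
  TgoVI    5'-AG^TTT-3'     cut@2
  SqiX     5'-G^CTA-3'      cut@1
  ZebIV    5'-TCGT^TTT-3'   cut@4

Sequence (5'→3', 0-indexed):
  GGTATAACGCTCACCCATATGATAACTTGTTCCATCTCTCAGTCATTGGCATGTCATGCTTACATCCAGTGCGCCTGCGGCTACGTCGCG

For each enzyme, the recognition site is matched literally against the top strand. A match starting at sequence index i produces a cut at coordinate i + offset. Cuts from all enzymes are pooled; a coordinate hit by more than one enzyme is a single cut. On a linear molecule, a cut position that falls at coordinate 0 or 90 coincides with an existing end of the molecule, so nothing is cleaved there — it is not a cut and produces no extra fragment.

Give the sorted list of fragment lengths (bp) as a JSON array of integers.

[10,80]

Scan for sites:
  EstI (GGATGC, off=2): no sites
  MvoIV (CCCAC, off=2): no sites
  TgoVI (AGTTT, off=2): no sites
  SqiX GCTA/1: at [79] ⇒ [80]
  ZebIV (TCGTTTT, off=4): no sites

All cut coordinates (distinct, sorted): [80]

Fragments:
  [0,80): 80 bp
  [80,90): 10 bp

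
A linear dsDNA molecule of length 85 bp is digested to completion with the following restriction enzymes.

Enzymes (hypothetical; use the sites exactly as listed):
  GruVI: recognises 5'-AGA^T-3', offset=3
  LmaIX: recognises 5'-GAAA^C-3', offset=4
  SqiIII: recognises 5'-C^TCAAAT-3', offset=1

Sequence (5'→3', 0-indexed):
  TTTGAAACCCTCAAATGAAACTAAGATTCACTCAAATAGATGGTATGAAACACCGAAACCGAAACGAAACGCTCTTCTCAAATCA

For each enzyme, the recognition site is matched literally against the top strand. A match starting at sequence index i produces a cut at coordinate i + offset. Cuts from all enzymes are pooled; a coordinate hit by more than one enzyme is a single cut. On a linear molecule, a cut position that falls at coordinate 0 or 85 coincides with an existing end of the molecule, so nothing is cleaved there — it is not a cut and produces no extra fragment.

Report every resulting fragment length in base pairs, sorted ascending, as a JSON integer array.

[3,5,5,6,6,7,8,8,8,9,10,10]

Per-enzyme occurrences:
  GruVI (AGAT, off=3): starts [23, 37] → cuts [26, 40]
  LmaIX (GAAAC, off=4): starts [3, 16, 46, 54, 60, 65] → cuts [7, 20, 50, 58, 64, 69]
  SqiIII (CTCAAAT, off=1): starts [9, 30, 76] → cuts [10, 31, 77]

Pooled cuts: [7, 10, 20, 26, 31, 40, 50, 58, 64, 69, 77]

Fragments:
  [0,7): 7 bp
  [7,10): 3 bp
  [10,20): 10 bp
  [20,26): 6 bp
  [26,31): 5 bp
  [31,40): 9 bp
  [40,50): 10 bp
  [50,58): 8 bp
  [58,64): 6 bp
  [64,69): 5 bp
  [69,77): 8 bp
  [77,85): 8 bp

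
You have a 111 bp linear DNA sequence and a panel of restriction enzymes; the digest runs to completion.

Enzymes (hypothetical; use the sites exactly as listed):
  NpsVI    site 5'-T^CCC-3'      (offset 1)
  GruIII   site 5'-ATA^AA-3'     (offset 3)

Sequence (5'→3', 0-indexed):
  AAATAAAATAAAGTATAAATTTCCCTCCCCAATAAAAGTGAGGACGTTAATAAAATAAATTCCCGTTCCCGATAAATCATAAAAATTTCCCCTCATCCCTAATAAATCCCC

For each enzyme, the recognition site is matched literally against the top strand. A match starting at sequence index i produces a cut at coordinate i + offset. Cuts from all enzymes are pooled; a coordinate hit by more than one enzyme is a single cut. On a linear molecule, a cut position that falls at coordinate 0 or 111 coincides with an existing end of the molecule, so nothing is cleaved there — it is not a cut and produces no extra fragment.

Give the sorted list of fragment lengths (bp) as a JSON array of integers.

[3,4,4,4,5,5,5,5,6,7,7,7,7,8,8,8,18]

Site scan:
  NpsVI TCCC/1: at [21, 25, 60, 66, 87, 95, 106] ⇒ [22, 26, 61, 67, 88, 96, 107]
  GruIII ATAAA/3: at [2, 7, 14, 31, 49, 54, 71, 78, 101] ⇒ [5, 10, 17, 34, 52, 57, 74, 81, 104]

Pooled cuts: [5, 10, 17, 22, 26, 34, 52, 57, 61, 67, 74, 81, 88, 96, 104, 107]

Fragment lengths:
  [0,5): 5 bp
  [5,10): 5 bp
  [10,17): 7 bp
  [17,22): 5 bp
  [22,26): 4 bp
  [26,34): 8 bp
  [34,52): 18 bp
  [52,57): 5 bp
  [57,61): 4 bp
  [61,67): 6 bp
  [67,74): 7 bp
  [74,81): 7 bp
  [81,88): 7 bp
  [88,96): 8 bp
  [96,104): 8 bp
  [104,107): 3 bp
  [107,111): 4 bp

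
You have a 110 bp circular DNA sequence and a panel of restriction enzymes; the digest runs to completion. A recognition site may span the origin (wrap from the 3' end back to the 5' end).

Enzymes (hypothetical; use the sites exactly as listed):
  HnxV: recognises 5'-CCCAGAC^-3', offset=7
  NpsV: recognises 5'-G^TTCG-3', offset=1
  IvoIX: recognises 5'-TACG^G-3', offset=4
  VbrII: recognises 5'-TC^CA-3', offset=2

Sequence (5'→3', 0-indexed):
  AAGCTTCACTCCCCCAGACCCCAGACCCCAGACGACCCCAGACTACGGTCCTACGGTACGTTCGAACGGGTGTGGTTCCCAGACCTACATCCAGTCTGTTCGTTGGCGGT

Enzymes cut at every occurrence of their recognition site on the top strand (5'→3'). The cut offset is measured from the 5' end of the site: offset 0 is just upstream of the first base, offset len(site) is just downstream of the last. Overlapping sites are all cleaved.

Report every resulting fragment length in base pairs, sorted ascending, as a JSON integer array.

Site scan:
  HnxV (CCCAGAC, off=7): starts [12, 19, 26, 36, 77] → cuts [19, 26, 33, 43, 84]
  NpsV (GTTCG, off=1): starts [59, 97] → cuts [60, 98]
  IvoIX (TACGG, off=4): starts [43, 51] → cuts [47, 55]
  VbrII (TCCA, off=2): starts [89] → cuts [91]

Pooled cuts: [19, 26, 33, 43, 47, 55, 60, 84, 91, 98]

Fragments:
  19→26: 7 bp
  26→33: 7 bp
  33→43: 10 bp
  43→47: 4 bp
  47→55: 8 bp
  55→60: 5 bp
  60→84: 24 bp
  84→91: 7 bp
  91→98: 7 bp
  98→19 (wrap): 110-98+19 = 31 bp

[4,5,7,7,7,7,8,10,24,31]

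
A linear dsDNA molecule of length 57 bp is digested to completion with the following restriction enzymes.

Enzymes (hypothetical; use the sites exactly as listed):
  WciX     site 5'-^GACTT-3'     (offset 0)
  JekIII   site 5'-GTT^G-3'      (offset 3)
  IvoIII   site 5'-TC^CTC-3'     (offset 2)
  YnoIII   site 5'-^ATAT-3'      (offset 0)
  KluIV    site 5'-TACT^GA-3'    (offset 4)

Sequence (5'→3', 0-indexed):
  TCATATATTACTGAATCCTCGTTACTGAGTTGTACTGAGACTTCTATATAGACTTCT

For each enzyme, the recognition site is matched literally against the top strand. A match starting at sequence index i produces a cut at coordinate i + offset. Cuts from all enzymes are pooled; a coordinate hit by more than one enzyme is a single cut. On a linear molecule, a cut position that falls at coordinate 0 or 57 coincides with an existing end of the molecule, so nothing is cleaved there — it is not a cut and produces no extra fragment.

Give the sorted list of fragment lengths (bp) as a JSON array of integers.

[2,2,2,5,5,5,5,7,7,8,9]

Scan for sites:
  WciX GACTT/0: at [38, 50] ⇒ [38, 50]
  JekIII GTTG/3: at [28] ⇒ [31]
  IvoIII TCCTC/2: at [15] ⇒ [17]
  YnoIII ATAT/0: at [2, 4, 45] ⇒ [2, 4, 45]
  KluIV TACTGA/4: at [8, 22, 32] ⇒ [12, 26, 36]

Pooled cuts: [2, 4, 12, 17, 26, 31, 36, 38, 45, 50]

Fragment lengths:
  [0,2): 2 bp
  [2,4): 2 bp
  [4,12): 8 bp
  [12,17): 5 bp
  [17,26): 9 bp
  [26,31): 5 bp
  [31,36): 5 bp
  [36,38): 2 bp
  [38,45): 7 bp
  [45,50): 5 bp
  [50,57): 7 bp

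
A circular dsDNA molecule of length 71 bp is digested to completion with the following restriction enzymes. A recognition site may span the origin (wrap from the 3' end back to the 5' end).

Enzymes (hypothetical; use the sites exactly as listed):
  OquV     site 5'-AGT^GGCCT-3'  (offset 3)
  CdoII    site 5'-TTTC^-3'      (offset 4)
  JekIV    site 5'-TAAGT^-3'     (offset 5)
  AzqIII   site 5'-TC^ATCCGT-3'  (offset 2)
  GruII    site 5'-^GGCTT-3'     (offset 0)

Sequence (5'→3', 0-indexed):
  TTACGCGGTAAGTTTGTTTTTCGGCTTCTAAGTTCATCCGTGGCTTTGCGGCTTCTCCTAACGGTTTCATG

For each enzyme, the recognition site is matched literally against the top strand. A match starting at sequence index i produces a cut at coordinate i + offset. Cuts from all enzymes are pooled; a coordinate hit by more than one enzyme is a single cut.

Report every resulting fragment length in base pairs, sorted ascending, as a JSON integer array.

[2,6,8,9,11,16,19]

Scan for sites:
  OquV (AGTGGCCT, off=3): no sites
  CdoII (TTTC, off=4): starts [18, 64] → cuts [22, 68]
  JekIV (TAAGT, off=5): starts [8, 28] → cuts [13, 33]
  AzqIII (TCATCCGT, off=2): starts [33] → cuts [35]
  GruII (GGCTT, off=0): starts [22, 41, 49] → cuts [22, 41, 49]

All cut coordinates (distinct, sorted): [13, 22, 33, 35, 41, 49, 68]

Fragment lengths:
  13→22: 9 bp
  22→33: 11 bp
  33→35: 2 bp
  35→41: 6 bp
  41→49: 8 bp
  49→68: 19 bp
  68→13 (wrap): 71-68+13 = 16 bp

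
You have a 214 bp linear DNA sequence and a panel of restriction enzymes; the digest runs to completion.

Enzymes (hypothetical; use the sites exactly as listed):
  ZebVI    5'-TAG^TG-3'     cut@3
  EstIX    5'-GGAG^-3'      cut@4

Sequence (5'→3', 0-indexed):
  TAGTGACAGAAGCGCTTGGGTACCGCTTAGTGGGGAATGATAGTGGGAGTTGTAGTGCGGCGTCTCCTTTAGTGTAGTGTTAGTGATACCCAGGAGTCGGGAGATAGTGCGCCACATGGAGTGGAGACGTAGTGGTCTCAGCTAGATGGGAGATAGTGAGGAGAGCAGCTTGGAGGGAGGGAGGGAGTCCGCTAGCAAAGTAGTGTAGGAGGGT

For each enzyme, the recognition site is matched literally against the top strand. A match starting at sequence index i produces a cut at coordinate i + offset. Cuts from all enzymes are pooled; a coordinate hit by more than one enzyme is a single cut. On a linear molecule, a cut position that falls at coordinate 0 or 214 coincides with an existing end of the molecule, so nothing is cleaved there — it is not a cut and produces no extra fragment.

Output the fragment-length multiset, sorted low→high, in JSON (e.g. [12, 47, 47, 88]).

[3,3,4,4,4,4,4,5,5,6,6,6,6,7,7,8,12,13,13,14,16,17,20,27]

Per-enzyme occurrences:
  ZebVI (TAGTG, off=3): starts [0, 27, 40, 52, 69, 74, 80, 104, 129, 153, 200] → cuts [3, 30, 43, 55, 72, 77, 83, 107, 132, 156, 203]
  EstIX (GGAG, off=4): starts [45, 92, 99, 117, 122, 148, 159, 171, 175, 179, 183, 207] → cuts [49, 96, 103, 121, 126, 152, 163, 175, 179, 183, 187, 211]

Pooled cuts: [3, 30, 43, 49, 55, 72, 77, 83, 96, 103, 107, 121, 126, 132, 152, 156, 163, 175, 179, 183, 187, 203, 211]

Fragment lengths:
  [0,3): 3 bp
  [3,30): 27 bp
  [30,43): 13 bp
  [43,49): 6 bp
  [49,55): 6 bp
  [55,72): 17 bp
  [72,77): 5 bp
  [77,83): 6 bp
  [83,96): 13 bp
  [96,103): 7 bp
  [103,107): 4 bp
  [107,121): 14 bp
  [121,126): 5 bp
  [126,132): 6 bp
  [132,152): 20 bp
  [152,156): 4 bp
  [156,163): 7 bp
  [163,175): 12 bp
  [175,179): 4 bp
  [179,183): 4 bp
  [183,187): 4 bp
  [187,203): 16 bp
  [203,211): 8 bp
  [211,214): 3 bp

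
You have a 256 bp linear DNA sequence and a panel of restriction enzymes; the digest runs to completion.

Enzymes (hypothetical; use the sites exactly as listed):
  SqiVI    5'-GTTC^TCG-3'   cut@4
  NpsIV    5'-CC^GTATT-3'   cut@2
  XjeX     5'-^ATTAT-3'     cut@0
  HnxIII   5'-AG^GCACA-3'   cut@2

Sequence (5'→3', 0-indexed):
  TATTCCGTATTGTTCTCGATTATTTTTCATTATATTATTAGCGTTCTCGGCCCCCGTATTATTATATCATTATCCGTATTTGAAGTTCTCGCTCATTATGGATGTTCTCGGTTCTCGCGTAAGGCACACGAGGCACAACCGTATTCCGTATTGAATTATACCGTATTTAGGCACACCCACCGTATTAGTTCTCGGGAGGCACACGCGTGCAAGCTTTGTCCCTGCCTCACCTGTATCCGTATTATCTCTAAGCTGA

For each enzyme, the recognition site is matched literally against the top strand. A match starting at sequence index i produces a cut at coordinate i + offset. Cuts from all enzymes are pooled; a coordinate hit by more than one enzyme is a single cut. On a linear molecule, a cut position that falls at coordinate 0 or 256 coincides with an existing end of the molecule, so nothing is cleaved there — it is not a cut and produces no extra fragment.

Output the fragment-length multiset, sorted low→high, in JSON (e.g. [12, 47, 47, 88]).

Per-enzyme occurrences:
  SqiVI (GTTCTCG, off=4): starts [11, 42, 84, 103, 110, 187] → cuts [15, 46, 88, 107, 114, 191]
  NpsIV (CCGTATT, off=2): starts [4, 53, 73, 138, 145, 160, 179, 236] → cuts [6, 55, 75, 140, 147, 162, 181, 238]
  XjeX (ATTAT, off=0): starts [18, 28, 33, 57, 60, 68, 94, 154, 240] → cuts [18, 28, 33, 57, 60, 68, 94, 154, 240]
  HnxIII (AGGCACA, off=2): starts [121, 130, 168, 196] → cuts [123, 132, 170, 198]

All cut coordinates (distinct, sorted): [6, 15, 18, 28, 33, 46, 55, 57, 60, 68, 75, 88, 94, 107, 114, 123, 132, 140, 147, 154, 162, 170, 181, 191, 198, 238, 240]

Fragment lengths:
  [0,6): 6 bp
  [6,15): 9 bp
  [15,18): 3 bp
  [18,28): 10 bp
  [28,33): 5 bp
  [33,46): 13 bp
  [46,55): 9 bp
  [55,57): 2 bp
  [57,60): 3 bp
  [60,68): 8 bp
  [68,75): 7 bp
  [75,88): 13 bp
  [88,94): 6 bp
  [94,107): 13 bp
  [107,114): 7 bp
  [114,123): 9 bp
  [123,132): 9 bp
  [132,140): 8 bp
  [140,147): 7 bp
  [147,154): 7 bp
  [154,162): 8 bp
  [162,170): 8 bp
  [170,181): 11 bp
  [181,191): 10 bp
  [191,198): 7 bp
  [198,238): 40 bp
  [238,240): 2 bp
  [240,256): 16 bp

[2,2,3,3,5,6,6,7,7,7,7,7,8,8,8,8,9,9,9,9,10,10,11,13,13,13,16,40]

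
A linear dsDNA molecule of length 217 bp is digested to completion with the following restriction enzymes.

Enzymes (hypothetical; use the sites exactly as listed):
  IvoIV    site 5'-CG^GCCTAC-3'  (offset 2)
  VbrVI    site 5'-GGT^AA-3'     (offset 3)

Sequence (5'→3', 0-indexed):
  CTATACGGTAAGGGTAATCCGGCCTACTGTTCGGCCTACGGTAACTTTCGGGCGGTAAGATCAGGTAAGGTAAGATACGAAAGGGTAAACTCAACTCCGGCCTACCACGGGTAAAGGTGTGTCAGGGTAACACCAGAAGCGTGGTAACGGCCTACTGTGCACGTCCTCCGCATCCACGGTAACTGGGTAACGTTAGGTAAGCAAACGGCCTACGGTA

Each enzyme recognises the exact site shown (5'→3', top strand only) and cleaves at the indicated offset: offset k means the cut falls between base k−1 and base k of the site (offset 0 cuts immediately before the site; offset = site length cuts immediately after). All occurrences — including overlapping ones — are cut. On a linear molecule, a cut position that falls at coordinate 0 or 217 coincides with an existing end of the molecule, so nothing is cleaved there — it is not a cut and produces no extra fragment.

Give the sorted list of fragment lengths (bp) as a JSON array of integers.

[4,5,6,6,8,9,9,9,10,10,10,12,13,13,14,15,16,17,31]

Per-enzyme occurrences:
  IvoIV (CGGCCTAC, off=2): starts [19, 31, 97, 147, 205] → cuts [21, 33, 99, 149, 207]
  VbrVI (GGTAA, off=3): starts [6, 12, 39, 53, 63, 68, 83, 109, 125, 142, 177, 185, 195] → cuts [9, 15, 42, 56, 66, 71, 86, 112, 128, 145, 180, 188, 198]

All cut coordinates (distinct, sorted): [9, 15, 21, 33, 42, 56, 66, 71, 86, 99, 112, 128, 145, 149, 180, 188, 198, 207]

Fragments:
  [0,9): 9 bp
  [9,15): 6 bp
  [15,21): 6 bp
  [21,33): 12 bp
  [33,42): 9 bp
  [42,56): 14 bp
  [56,66): 10 bp
  [66,71): 5 bp
  [71,86): 15 bp
  [86,99): 13 bp
  [99,112): 13 bp
  [112,128): 16 bp
  [128,145): 17 bp
  [145,149): 4 bp
  [149,180): 31 bp
  [180,188): 8 bp
  [188,198): 10 bp
  [198,207): 9 bp
  [207,217): 10 bp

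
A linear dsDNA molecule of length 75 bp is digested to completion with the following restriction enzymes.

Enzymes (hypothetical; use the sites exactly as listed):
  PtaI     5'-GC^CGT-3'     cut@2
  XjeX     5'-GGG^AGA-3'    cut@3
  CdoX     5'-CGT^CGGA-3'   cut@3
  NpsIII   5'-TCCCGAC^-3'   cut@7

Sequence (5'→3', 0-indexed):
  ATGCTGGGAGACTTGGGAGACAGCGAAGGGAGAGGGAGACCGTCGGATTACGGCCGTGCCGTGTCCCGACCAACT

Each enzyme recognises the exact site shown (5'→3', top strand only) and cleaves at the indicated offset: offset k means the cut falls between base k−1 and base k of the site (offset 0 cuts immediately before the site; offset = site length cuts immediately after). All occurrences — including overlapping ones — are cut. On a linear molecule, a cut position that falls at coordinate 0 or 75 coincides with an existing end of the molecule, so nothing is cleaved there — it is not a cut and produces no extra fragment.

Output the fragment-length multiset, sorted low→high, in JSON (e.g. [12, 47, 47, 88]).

[5,5,6,7,8,9,11,11,13]

Site scan:
  PtaI GCCGT/2: at [52, 57] ⇒ [54, 59]
  XjeX GGGAGA/3: at [5, 14, 27, 33] ⇒ [8, 17, 30, 36]
  CdoX CGTCGGA/3: at [40] ⇒ [43]
  NpsIII TCCCGAC/7: at [63] ⇒ [70]

All cut coordinates (distinct, sorted): [8, 17, 30, 36, 43, 54, 59, 70]

Fragments:
  [0,8): 8 bp
  [8,17): 9 bp
  [17,30): 13 bp
  [30,36): 6 bp
  [36,43): 7 bp
  [43,54): 11 bp
  [54,59): 5 bp
  [59,70): 11 bp
  [70,75): 5 bp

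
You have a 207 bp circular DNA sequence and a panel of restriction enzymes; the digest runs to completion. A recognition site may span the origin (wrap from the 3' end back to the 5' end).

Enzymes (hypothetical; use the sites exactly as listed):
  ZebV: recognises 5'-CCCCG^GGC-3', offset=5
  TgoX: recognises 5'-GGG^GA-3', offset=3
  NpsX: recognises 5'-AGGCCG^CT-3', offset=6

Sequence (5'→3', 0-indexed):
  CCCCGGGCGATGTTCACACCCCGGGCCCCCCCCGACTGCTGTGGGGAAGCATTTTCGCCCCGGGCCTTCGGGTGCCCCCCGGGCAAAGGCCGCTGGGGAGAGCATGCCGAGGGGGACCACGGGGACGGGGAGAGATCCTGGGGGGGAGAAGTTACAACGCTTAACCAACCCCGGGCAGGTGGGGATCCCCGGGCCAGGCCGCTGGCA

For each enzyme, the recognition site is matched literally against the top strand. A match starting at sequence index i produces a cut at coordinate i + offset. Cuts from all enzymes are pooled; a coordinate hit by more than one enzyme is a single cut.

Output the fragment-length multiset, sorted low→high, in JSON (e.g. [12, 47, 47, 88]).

[5,6,8,9,10,10,11,11,16,17,17,18,19,22,28]

Scan for sites:
  ZebV (CCCCGGGC, off=5): starts [0, 18, 57, 76, 168, 186] → cuts [5, 23, 62, 81, 173, 191]
  TgoX (GGGGA, off=3): starts [42, 94, 111, 120, 126, 142, 180] → cuts [45, 97, 114, 123, 129, 145, 183]
  NpsX (AGGCCGCT, off=6): starts [86, 195] → cuts [92, 201]

All cut coordinates (distinct, sorted): [5, 23, 45, 62, 81, 92, 97, 114, 123, 129, 145, 173, 183, 191, 201]

Fragment lengths:
  5→23: 18 bp
  23→45: 22 bp
  45→62: 17 bp
  62→81: 19 bp
  81→92: 11 bp
  92→97: 5 bp
  97→114: 17 bp
  114→123: 9 bp
  123→129: 6 bp
  129→145: 16 bp
  145→173: 28 bp
  173→183: 10 bp
  183→191: 8 bp
  191→201: 10 bp
  201→5 (wrap): 207-201+5 = 11 bp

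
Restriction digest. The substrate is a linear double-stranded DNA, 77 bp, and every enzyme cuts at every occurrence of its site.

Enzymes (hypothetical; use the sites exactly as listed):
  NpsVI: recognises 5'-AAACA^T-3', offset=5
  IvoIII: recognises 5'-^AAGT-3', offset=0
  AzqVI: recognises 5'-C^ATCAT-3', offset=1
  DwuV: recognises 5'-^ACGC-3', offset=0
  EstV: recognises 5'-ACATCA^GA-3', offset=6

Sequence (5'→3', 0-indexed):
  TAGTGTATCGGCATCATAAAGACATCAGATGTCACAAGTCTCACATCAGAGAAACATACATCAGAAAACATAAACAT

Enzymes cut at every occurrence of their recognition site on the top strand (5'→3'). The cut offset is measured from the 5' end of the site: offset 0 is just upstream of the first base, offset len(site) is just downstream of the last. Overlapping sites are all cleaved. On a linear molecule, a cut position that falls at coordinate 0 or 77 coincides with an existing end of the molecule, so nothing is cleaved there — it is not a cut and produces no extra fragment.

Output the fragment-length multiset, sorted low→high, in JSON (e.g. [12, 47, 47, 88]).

[1,6,7,7,8,8,12,13,15]

Per-enzyme occurrences:
  NpsVI AAACAT/5: at [51, 65, 71] ⇒ [56, 70, 76]
  IvoIII AAGT/0: at [35] ⇒ [35]
  AzqVI CATCAT/1: at [11] ⇒ [12]
  DwuV (ACGC, off=0): no sites
  EstV ACATCAGA/6: at [21, 42, 57] ⇒ [27, 48, 63]

All cut coordinates (distinct, sorted): [12, 27, 35, 48, 56, 63, 70, 76]

Fragment lengths:
  [0,12): 12 bp
  [12,27): 15 bp
  [27,35): 8 bp
  [35,48): 13 bp
  [48,56): 8 bp
  [56,63): 7 bp
  [63,70): 7 bp
  [70,76): 6 bp
  [76,77): 1 bp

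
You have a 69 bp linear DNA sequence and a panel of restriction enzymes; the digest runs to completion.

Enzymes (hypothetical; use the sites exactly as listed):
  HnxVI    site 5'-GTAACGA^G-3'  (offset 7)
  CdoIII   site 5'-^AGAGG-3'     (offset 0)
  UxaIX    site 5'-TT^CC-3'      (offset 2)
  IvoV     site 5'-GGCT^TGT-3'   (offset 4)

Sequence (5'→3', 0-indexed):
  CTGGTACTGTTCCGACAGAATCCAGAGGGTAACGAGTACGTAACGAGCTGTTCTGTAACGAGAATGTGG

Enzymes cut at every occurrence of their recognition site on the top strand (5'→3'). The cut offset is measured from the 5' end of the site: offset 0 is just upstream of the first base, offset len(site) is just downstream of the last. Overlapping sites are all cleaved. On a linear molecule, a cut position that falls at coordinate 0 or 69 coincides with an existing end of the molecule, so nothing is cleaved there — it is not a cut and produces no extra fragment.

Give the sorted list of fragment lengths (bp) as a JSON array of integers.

Per-enzyme occurrences:
  HnxVI (GTAACGAG, off=7): starts [28, 39, 54] → cuts [35, 46, 61]
  CdoIII (AGAGG, off=0): starts [23] → cuts [23]
  UxaIX (TTCC, off=2): starts [9] → cuts [11]
  IvoV (GGCTTGT, off=4): no sites

All cut coordinates (distinct, sorted): [11, 23, 35, 46, 61]

Fragment lengths:
  [0,11): 11 bp
  [11,23): 12 bp
  [23,35): 12 bp
  [35,46): 11 bp
  [46,61): 15 bp
  [61,69): 8 bp

[8,11,11,12,12,15]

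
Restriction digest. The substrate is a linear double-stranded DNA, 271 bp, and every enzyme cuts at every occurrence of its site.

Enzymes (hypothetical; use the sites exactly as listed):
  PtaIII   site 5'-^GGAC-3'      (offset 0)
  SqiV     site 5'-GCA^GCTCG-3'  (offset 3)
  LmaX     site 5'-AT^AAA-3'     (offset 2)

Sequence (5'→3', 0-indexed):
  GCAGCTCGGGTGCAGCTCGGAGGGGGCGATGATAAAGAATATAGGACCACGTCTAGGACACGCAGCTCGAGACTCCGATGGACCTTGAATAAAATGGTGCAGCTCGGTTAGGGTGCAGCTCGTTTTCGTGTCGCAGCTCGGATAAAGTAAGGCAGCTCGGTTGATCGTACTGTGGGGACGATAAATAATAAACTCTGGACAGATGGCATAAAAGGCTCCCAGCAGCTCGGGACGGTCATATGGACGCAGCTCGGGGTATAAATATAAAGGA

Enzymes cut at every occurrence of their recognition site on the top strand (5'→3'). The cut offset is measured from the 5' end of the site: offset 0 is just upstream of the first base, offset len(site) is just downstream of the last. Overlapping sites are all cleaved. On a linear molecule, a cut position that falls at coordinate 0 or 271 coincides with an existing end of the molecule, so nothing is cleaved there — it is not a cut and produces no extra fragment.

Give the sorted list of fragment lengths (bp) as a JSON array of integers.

[3,5,6,6,7,7,7,7,8,9,10,11,11,11,11,11,12,12,13,15,15,16,18,19,21]

Scan for sites:
  PtaIII (GGAC, off=0): starts [43, 55, 79, 175, 196, 229, 241] → cuts [43, 55, 79, 175, 196, 229, 241]
  SqiV (GCAGCTCG, off=3): starts [0, 11, 61, 98, 114, 132, 151, 221, 245] → cuts [3, 14, 64, 101, 117, 135, 154, 224, 248]
  LmaX (ATAAA, off=2): starts [31, 88, 141, 180, 187, 207, 257, 263] → cuts [33, 90, 143, 182, 189, 209, 259, 265]

All cut coordinates (distinct, sorted): [3, 14, 33, 43, 55, 64, 79, 90, 101, 117, 135, 143, 154, 175, 182, 189, 196, 209, 224, 229, 241, 248, 259, 265]

Fragment lengths:
  [0,3): 3 bp
  [3,14): 11 bp
  [14,33): 19 bp
  [33,43): 10 bp
  [43,55): 12 bp
  [55,64): 9 bp
  [64,79): 15 bp
  [79,90): 11 bp
  [90,101): 11 bp
  [101,117): 16 bp
  [117,135): 18 bp
  [135,143): 8 bp
  [143,154): 11 bp
  [154,175): 21 bp
  [175,182): 7 bp
  [182,189): 7 bp
  [189,196): 7 bp
  [196,209): 13 bp
  [209,224): 15 bp
  [224,229): 5 bp
  [229,241): 12 bp
  [241,248): 7 bp
  [248,259): 11 bp
  [259,265): 6 bp
  [265,271): 6 bp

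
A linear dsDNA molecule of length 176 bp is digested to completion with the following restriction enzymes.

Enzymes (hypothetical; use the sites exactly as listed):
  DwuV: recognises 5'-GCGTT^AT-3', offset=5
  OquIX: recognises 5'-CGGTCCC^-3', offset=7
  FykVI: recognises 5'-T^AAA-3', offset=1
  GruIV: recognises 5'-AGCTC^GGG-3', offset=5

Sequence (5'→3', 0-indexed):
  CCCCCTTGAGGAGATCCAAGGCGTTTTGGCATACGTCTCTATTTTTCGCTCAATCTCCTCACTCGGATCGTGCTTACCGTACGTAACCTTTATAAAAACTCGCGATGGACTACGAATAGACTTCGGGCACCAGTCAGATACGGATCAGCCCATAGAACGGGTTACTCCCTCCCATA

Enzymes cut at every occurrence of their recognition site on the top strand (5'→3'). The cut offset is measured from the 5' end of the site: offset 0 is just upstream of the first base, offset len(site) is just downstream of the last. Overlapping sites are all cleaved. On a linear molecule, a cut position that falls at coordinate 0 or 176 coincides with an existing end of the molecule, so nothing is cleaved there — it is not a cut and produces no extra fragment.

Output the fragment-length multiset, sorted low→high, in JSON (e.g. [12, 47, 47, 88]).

Per-enzyme occurrences:
  DwuV (GCGTTAT, off=5): no sites
  OquIX (CGGTCCC, off=7): no sites
  FykVI (TAAA, off=1): starts [92] → cuts [93]
  GruIV (AGCTCGGG, off=5): no sites

All cut coordinates (distinct, sorted): [93]

Fragment lengths:
  [0,93): 93 bp
  [93,176): 83 bp

[83,93]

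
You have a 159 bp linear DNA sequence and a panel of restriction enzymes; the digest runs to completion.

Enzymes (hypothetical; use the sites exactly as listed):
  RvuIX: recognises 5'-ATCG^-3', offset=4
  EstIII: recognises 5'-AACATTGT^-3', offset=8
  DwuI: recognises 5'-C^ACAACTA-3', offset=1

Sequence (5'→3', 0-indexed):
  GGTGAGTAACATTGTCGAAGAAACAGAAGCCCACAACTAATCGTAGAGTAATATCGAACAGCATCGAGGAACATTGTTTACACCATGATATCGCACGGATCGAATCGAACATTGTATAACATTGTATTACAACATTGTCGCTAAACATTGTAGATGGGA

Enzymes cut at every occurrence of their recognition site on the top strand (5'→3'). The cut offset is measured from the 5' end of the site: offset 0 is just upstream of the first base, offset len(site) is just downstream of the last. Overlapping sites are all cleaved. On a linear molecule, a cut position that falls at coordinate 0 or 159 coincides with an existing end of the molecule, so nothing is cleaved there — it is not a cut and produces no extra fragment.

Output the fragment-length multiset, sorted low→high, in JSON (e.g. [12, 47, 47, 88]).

[5,8,8,9,10,10,11,11,13,13,13,15,16,17]

Site scan:
  RvuIX (ATCG, off=4): starts [39, 52, 62, 89, 98, 103] → cuts [43, 56, 66, 93, 102, 107]
  EstIII (AACATTGT, off=8): starts [7, 69, 107, 117, 130, 143] → cuts [15, 77, 115, 125, 138, 151]
  DwuI (CACAACTA, off=1): starts [31] → cuts [32]

Pooled cuts: [15, 32, 43, 56, 66, 77, 93, 102, 107, 115, 125, 138, 151]

Fragment lengths:
  [0,15): 15 bp
  [15,32): 17 bp
  [32,43): 11 bp
  [43,56): 13 bp
  [56,66): 10 bp
  [66,77): 11 bp
  [77,93): 16 bp
  [93,102): 9 bp
  [102,107): 5 bp
  [107,115): 8 bp
  [115,125): 10 bp
  [125,138): 13 bp
  [138,151): 13 bp
  [151,159): 8 bp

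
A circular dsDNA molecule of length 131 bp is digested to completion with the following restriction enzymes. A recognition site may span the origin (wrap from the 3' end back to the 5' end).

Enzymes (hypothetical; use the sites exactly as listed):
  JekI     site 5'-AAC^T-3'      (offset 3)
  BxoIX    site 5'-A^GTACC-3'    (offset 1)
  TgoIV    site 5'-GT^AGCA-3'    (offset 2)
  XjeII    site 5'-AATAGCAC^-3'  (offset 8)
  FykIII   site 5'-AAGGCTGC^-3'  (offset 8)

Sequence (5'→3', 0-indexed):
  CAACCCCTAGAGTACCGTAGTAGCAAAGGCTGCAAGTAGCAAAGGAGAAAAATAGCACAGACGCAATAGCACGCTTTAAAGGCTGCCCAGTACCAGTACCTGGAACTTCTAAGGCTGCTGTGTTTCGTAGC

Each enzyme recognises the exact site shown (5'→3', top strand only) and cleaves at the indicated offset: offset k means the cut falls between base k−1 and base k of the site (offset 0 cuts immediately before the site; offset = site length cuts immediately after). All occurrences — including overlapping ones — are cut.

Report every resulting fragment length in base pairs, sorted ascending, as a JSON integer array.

Per-enzyme occurrences:
  JekI AACT/3: at [103] ⇒ [106]
  BxoIX AGTACC/1: at [10, 88, 94] ⇒ [11, 89, 95]
  TgoIV GTAGCA/2: at [19, 35] ⇒ [21, 37]
  XjeII AATAGCAC/8: at [50, 64] ⇒ [58, 72]
  FykIII AAGGCTGC/8: at [25, 78, 110] ⇒ [33, 86, 118]

Pooled cuts: [11, 21, 33, 37, 58, 72, 86, 89, 95, 106, 118]

Fragments:
  11→21: 10 bp
  21→33: 12 bp
  33→37: 4 bp
  37→58: 21 bp
  58→72: 14 bp
  72→86: 14 bp
  86→89: 3 bp
  89→95: 6 bp
  95→106: 11 bp
  106→118: 12 bp
  118→11 (wrap): 131-118+11 = 24 bp

[3,4,6,10,11,12,12,14,14,21,24]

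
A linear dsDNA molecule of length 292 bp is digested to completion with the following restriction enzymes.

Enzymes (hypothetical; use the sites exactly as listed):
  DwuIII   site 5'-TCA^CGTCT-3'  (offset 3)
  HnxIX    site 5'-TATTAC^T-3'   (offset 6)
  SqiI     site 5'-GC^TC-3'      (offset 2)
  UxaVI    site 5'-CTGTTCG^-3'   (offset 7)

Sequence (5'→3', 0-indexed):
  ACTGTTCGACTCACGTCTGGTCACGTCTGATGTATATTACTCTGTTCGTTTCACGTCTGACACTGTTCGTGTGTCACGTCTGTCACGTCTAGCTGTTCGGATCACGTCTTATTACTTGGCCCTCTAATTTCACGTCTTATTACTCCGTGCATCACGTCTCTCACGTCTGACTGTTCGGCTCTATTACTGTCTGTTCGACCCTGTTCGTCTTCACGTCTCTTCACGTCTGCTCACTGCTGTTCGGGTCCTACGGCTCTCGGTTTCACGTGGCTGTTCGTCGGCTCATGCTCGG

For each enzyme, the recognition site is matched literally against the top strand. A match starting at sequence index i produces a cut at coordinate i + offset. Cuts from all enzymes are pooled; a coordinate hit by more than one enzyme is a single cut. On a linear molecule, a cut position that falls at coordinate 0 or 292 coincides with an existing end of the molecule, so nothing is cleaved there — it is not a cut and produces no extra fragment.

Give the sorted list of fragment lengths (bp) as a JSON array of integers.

[2,4,5,5,5,5,6,6,7,7,8,8,8,9,9,10,10,10,10,11,11,11,11,13,14,14,16,17,17,23]

Site scan:
  DwuIII (TCACGTCT, off=3): starts [10, 20, 50, 73, 82, 101, 129, 151, 160, 210, 220] → cuts [13, 23, 53, 76, 85, 104, 132, 154, 163, 213, 223]
  HnxIX (TATTACT, off=6): starts [34, 109, 137, 181] → cuts [40, 115, 143, 187]
  SqiI (GCTC, off=2): starts [177, 228, 252, 280, 286] → cuts [179, 230, 254, 282, 288]
  UxaVI (CTGTTCG, off=7): starts [1, 41, 62, 92, 170, 190, 200, 236, 270] → cuts [8, 48, 69, 99, 177, 197, 207, 243, 277]

Pooled cuts: [8, 13, 23, 40, 48, 53, 69, 76, 85, 99, 104, 115, 132, 143, 154, 163, 177, 179, 187, 197, 207, 213, 223, 230, 243, 254, 277, 282, 288]

Fragments:
  [0,8): 8 bp
  [8,13): 5 bp
  [13,23): 10 bp
  [23,40): 17 bp
  [40,48): 8 bp
  [48,53): 5 bp
  [53,69): 16 bp
  [69,76): 7 bp
  [76,85): 9 bp
  [85,99): 14 bp
  [99,104): 5 bp
  [104,115): 11 bp
  [115,132): 17 bp
  [132,143): 11 bp
  [143,154): 11 bp
  [154,163): 9 bp
  [163,177): 14 bp
  [177,179): 2 bp
  [179,187): 8 bp
  [187,197): 10 bp
  [197,207): 10 bp
  [207,213): 6 bp
  [213,223): 10 bp
  [223,230): 7 bp
  [230,243): 13 bp
  [243,254): 11 bp
  [254,277): 23 bp
  [277,282): 5 bp
  [282,288): 6 bp
  [288,292): 4 bp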